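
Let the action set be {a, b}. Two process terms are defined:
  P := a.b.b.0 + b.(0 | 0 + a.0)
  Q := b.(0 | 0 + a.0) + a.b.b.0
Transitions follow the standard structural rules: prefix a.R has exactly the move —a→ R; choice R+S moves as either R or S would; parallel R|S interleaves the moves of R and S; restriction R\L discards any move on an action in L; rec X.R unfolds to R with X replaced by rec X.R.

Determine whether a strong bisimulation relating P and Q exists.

P's transition system — 5 states:
  s0 = a.b.b.0 + b.(0 | 0 + a.0) :: ··a··> s1, ··b··> s2
  s1 = b.b.0 :: ··b··> s3
  s2 = 0 | 0 + a.0 :: ··a··> s4
  s3 = b.0 :: ··b··> s4
  s4 = 0 :: (no moves)
Q's transition system — 5 states:
  t0 = b.(0 | 0 + a.0) + a.b.b.0 :: ··a··> t1, ··b··> t2
  t1 = b.b.0 :: ··b··> t3
  t2 = 0 | 0 + a.0 :: ··a··> t4
  t3 = b.0 :: ··b··> t4
  t4 = 0 :: (no moves)
Coarsest stable partition (strong bisimilarity classes):
  B0 = {s0, t0}
  B1 = {s2, t2}
  B2 = {s4, t4}
  B3 = {s1, t1}
  B4 = {s3, t3}
s0 ∈ B0, t0 ∈ B0 → same block

YES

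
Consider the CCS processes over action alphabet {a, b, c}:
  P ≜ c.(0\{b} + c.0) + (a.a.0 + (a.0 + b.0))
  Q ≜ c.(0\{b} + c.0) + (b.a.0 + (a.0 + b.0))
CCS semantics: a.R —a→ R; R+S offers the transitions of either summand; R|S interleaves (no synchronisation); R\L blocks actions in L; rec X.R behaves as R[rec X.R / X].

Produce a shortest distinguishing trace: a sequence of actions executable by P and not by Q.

aa

Reachable graph of P (4 states):
  s0 = c.(0\{b} + c.0) + (a.a.0 + (a.0 + b.0)) → —a→ s1, —a→ s2, —b→ s1, —c→ s3
  s1 = 0 → ·
  s2 = a.0 → —a→ s1
  s3 = 0\{b} + c.0 → —c→ s1
Reachable graph of Q (4 states):
  t0 = c.(0\{b} + c.0) + (b.a.0 + (a.0 + b.0)) → —a→ t1, —b→ t1, —b→ t2, —c→ t3
  t1 = 0 → ·
  t2 = a.0 → —a→ t1
  t3 = 0\{b} + c.0 → —c→ t1
Executing aa from P (initial set {s0}):
  step 1 (a): {s1, s2}
  step 2 (a): {s1}
  — P admits the full trace.
Executing aa from Q (initial set {t0}):
  step 1 (a): {t1}
  step 2 (a): no successor for Q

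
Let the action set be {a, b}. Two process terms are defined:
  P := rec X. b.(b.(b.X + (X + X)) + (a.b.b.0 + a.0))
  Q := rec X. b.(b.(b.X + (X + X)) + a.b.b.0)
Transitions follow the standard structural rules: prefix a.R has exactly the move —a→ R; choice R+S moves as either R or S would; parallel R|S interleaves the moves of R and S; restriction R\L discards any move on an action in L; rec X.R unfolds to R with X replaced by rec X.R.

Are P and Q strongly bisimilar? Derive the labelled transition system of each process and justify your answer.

P's transition system — 6 states:
  u0 = rec X. b.(b.(b.X + (X + X)) + (a.b.b.0 + a.0)) | ··b··> u1
  u1 = b.(b.(rec X. b.(b.(b.X + (X + X)) + (a.b.b.0 + a.0))) + ((rec X. b.(b.(b.X + (X + X)) + (a.b.b.0 + a.0))) + (rec X. b.(b.(b.X + (X + X)) + (a.b.b.0 + a.0))))) + (a.b.b.0 + a.0) | ··a··> u2, ··a··> u3, ··b··> u4
  u2 = 0 | deadlocked
  u3 = b.b.0 | ··b··> u5
  u4 = b.(rec X. b.(b.(b.X + (X + X)) + (a.b.b.0 + a.0))) + ((rec X. b.(b.(b.X + (X + X)) + (a.b.b.0 + a.0))) + (rec X. b.(b.(b.X + (X + X)) + (a.b.b.0 + a.0)))) | ··b··> u0, ··b··> u1
  u5 = b.0 | ··b··> u2
Q's transition system — 6 states:
  v0 = rec X. b.(b.(b.X + (X + X)) + a.b.b.0) | ··b··> v1
  v1 = b.(b.(rec X. b.(b.(b.X + (X + X)) + a.b.b.0)) + ((rec X. b.(b.(b.X + (X + X)) + a.b.b.0)) + (rec X. b.(b.(b.X + (X + X)) + a.b.b.0)))) + a.b.b.0 | ··a··> v2, ··b··> v3
  v2 = b.b.0 | ··b··> v4
  v3 = b.(rec X. b.(b.(b.X + (X + X)) + a.b.b.0)) + ((rec X. b.(b.(b.X + (X + X)) + a.b.b.0)) + (rec X. b.(b.(b.X + (X + X)) + a.b.b.0))) | ··b··> v0, ··b··> v1
  v4 = b.0 | ··b··> v5
  v5 = 0 | deadlocked
Bisimilarity quotient blocks:
  B0 = {u0}
  B1 = {u1}
  B2 = {u2, v5}
  B3 = {u3, v2}
  B4 = {u5, v4}
  B5 = {u4}
  B6 = {v0}
  B7 = {v1}
  B8 = {v3}
u0 ∈ B0, v0 ∈ B6 → different blocks

NO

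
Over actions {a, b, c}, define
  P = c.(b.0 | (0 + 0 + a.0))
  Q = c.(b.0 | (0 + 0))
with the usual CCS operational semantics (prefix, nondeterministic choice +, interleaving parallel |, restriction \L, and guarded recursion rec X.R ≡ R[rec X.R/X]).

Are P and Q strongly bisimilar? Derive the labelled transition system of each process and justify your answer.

not bisimilar

LTS(P): 5 reachable states
  s0 = c.(b.0 | (0 + 0 + a.0)) → —c→ s1
  s1 = b.0 | (0 + 0 + a.0) → —a→ s2, —b→ s3
  s2 = b.0 | 0 → —b→ s4
  s3 = 0 | (0 + 0 + a.0) → —a→ s4
  s4 = 0 | 0 → stopped
LTS(Q): 3 reachable states
  t0 = c.(b.0 | (0 + 0)) → —c→ t1
  t1 = b.0 | (0 + 0) → —b→ t2
  t2 = 0 | (0 + 0) → stopped
Bisimilarity quotient blocks:
  B0 = {s0}
  B1 = {s1}
  B2 = {s3}
  B3 = {s4, t2}
  B4 = {s2, t1}
  B5 = {t0}
s0 ∈ B0, t0 ∈ B5 → different blocks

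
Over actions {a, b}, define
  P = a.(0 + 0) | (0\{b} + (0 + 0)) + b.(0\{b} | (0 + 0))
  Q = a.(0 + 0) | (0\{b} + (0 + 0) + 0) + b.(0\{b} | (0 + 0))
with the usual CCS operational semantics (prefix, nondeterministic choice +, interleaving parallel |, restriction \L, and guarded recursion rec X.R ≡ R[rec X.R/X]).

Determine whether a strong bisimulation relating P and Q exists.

YES

LTS(P): 3 reachable states
  u0 = a.(0 + 0) | (0\{b} + (0 + 0)) + b.(0\{b} | (0 + 0)) → =a=> u1, =b=> u2
  u1 = (0 + 0) | (0\{b} + (0 + 0)) → ∅
  u2 = 0\{b} | (0 + 0) → ∅
LTS(Q): 3 reachable states
  v0 = a.(0 + 0) | (0\{b} + (0 + 0) + 0) + b.(0\{b} | (0 + 0)) → =a=> v1, =b=> v2
  v1 = (0 + 0) | (0\{b} + (0 + 0) + 0) → ∅
  v2 = 0\{b} | (0 + 0) → ∅
Bisimilarity quotient blocks:
  B0 = {u0, v0}
  B1 = {u1, u2, v1, v2}
u0 ∈ B0, v0 ∈ B0 → same block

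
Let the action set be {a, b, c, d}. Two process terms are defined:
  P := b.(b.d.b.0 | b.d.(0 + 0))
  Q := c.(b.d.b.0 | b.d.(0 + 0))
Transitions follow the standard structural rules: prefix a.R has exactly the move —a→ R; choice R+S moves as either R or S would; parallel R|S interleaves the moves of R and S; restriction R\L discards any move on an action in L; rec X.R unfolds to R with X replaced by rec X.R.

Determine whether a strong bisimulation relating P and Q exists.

LTS(P): 13 reachable states
  u0 = b.(b.d.b.0 | b.d.(0 + 0)) → =b=> u1
  u1 = b.d.b.0 | b.d.(0 + 0) → =b=> u2, =b=> u3
  u2 = b.d.b.0 | d.(0 + 0) → =b=> u4, =d=> u5
  u3 = d.b.0 | b.d.(0 + 0) → =b=> u4, =d=> u6
  u4 = d.b.0 | d.(0 + 0) → =d=> u7, =d=> u8
  u5 = b.d.b.0 | (0 + 0) → =b=> u8
  u6 = b.0 | b.d.(0 + 0) → =b=> u7, =b=> u9
  u7 = b.0 | d.(0 + 0) → =b=> u10, =d=> u11
  u8 = d.b.0 | (0 + 0) → =d=> u11
  u9 = 0 | b.d.(0 + 0) → =b=> u10
  u10 = 0 | d.(0 + 0) → =d=> u12
  u11 = b.0 | (0 + 0) → =b=> u12
  u12 = 0 | (0 + 0) → ∅
LTS(Q): 13 reachable states
  v0 = c.(b.d.b.0 | b.d.(0 + 0)) → =c=> v1
  v1 = b.d.b.0 | b.d.(0 + 0) → =b=> v2, =b=> v3
  v2 = b.d.b.0 | d.(0 + 0) → =b=> v4, =d=> v5
  v3 = d.b.0 | b.d.(0 + 0) → =b=> v4, =d=> v6
  v4 = d.b.0 | d.(0 + 0) → =d=> v7, =d=> v8
  v5 = b.d.b.0 | (0 + 0) → =b=> v8
  v6 = b.0 | b.d.(0 + 0) → =b=> v7, =b=> v9
  v7 = b.0 | d.(0 + 0) → =b=> v10, =d=> v11
  v8 = d.b.0 | (0 + 0) → =d=> v11
  v9 = 0 | b.d.(0 + 0) → =b=> v10
  v10 = 0 | d.(0 + 0) → =d=> v12
  v11 = b.0 | (0 + 0) → =b=> v12
  v12 = 0 | (0 + 0) → ∅
Coarsest stable partition (strong bisimilarity classes):
  B0 = {u0}
  B1 = {u1, v1}
  B2 = {u3, v3}
  B3 = {u4, v4}
  B4 = {u7, v7}
  B5 = {u11, v11}
  B6 = {u12, v12}
  B7 = {u10, v10}
  B8 = {u8, v8}
  B9 = {u6, v6}
  B10 = {u9, v9}
  B11 = {u2, v2}
  B12 = {u5, v5}
  B13 = {v0}
u0 ∈ B0, v0 ∈ B13 → different blocks

NO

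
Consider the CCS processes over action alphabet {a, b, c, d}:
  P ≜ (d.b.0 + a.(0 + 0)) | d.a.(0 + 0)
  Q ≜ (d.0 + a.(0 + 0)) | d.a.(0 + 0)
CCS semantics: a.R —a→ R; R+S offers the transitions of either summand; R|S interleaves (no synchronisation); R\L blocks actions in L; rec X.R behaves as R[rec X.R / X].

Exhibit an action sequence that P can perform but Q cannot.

db

P's transition system — 12 states:
  u0 = (d.b.0 + a.(0 + 0)) | d.a.(0 + 0) ⊢ --a--▸ u1, --d--▸ u2, --d--▸ u3
  u1 = (0 + 0) | d.a.(0 + 0) ⊢ --d--▸ u4
  u2 = (d.b.0 + a.(0 + 0)) | a.(0 + 0) ⊢ --a--▸ u4, --a--▸ u5, --d--▸ u6
  u3 = b.0 | d.a.(0 + 0) ⊢ --b--▸ u7, --d--▸ u6
  u4 = (0 + 0) | a.(0 + 0) ⊢ --a--▸ u8
  u5 = (d.b.0 + a.(0 + 0)) | (0 + 0) ⊢ --a--▸ u8, --d--▸ u9
  u6 = b.0 | a.(0 + 0) ⊢ --a--▸ u9, --b--▸ u10
  u7 = 0 | d.a.(0 + 0) ⊢ --d--▸ u10
  u8 = (0 + 0) | (0 + 0) ⊢ (no moves)
  u9 = b.0 | (0 + 0) ⊢ --b--▸ u11
  u10 = 0 | a.(0 + 0) ⊢ --a--▸ u11
  u11 = 0 | (0 + 0) ⊢ (no moves)
Q's transition system — 9 states:
  v0 = (d.0 + a.(0 + 0)) | d.a.(0 + 0) ⊢ --a--▸ v1, --d--▸ v2, --d--▸ v3
  v1 = (0 + 0) | d.a.(0 + 0) ⊢ --d--▸ v4
  v2 = (d.0 + a.(0 + 0)) | a.(0 + 0) ⊢ --a--▸ v4, --a--▸ v5, --d--▸ v6
  v3 = 0 | d.a.(0 + 0) ⊢ --d--▸ v6
  v4 = (0 + 0) | a.(0 + 0) ⊢ --a--▸ v7
  v5 = (d.0 + a.(0 + 0)) | (0 + 0) ⊢ --a--▸ v7, --d--▸ v8
  v6 = 0 | a.(0 + 0) ⊢ --a--▸ v8
  v7 = (0 + 0) | (0 + 0) ⊢ (no moves)
  v8 = 0 | (0 + 0) ⊢ (no moves)
Trace ⟨db⟩ through P, begin at {u0}:
  [1] d ⇒ {u2, u3}
  [2] b ⇒ {u7}
  ✓ P
Trace ⟨db⟩ through Q, begin at {v0}:
  [1] d ⇒ {v2, v3}
  [2] b ⇒ no successor for Q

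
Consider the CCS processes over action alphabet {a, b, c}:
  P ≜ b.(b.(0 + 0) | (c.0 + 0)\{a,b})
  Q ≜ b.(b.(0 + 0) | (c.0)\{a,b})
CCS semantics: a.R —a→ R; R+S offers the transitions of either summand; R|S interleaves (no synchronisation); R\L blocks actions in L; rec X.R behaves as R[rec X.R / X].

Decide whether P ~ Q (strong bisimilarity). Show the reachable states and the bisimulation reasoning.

YES

P's transition system — 5 states:
  s0 = b.(b.(0 + 0) | (c.0 + 0)\{a,b}) :: —b→ s1
  s1 = b.(0 + 0) | (c.0 + 0)\{a,b} :: —b→ s2, —c→ s3
  s2 = (0 + 0) | (c.0 + 0)\{a,b} :: —c→ s4
  s3 = b.(0 + 0) | 0\{a,b} :: —b→ s4
  s4 = (0 + 0) | 0\{a,b} :: stopped
Q's transition system — 5 states:
  t0 = b.(b.(0 + 0) | (c.0)\{a,b}) :: —b→ t1
  t1 = b.(0 + 0) | (c.0)\{a,b} :: —b→ t2, —c→ t3
  t2 = (0 + 0) | (c.0)\{a,b} :: —c→ t4
  t3 = b.(0 + 0) | 0\{a,b} :: —b→ t4
  t4 = (0 + 0) | 0\{a,b} :: stopped
Partition-refinement fixed point:
  B0 = {s0, t0}
  B1 = {s1, t1}
  B2 = {s2, t2}
  B3 = {s4, t4}
  B4 = {s3, t3}
s0 ∈ B0, t0 ∈ B0 → same block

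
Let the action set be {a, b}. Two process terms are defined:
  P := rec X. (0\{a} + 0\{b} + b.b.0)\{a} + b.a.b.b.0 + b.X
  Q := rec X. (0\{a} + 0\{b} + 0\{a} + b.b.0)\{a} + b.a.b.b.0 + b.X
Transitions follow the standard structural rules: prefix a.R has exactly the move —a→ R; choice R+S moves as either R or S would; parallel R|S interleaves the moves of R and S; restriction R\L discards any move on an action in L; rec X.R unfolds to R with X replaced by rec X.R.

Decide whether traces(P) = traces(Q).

LTS(P): 7 reachable states
  m0 = rec X. (0\{a} + 0\{b} + b.b.0)\{a} + b.a.b.b.0 + b.X has moves -b-> m0, -b-> m1, -b-> m2
  m1 = (b.0)\{a} has moves -b-> m3
  m2 = a.b.b.0 has moves -a-> m4
  m3 = 0\{a} has moves stopped
  m4 = b.b.0 has moves -b-> m5
  m5 = b.0 has moves -b-> m6
  m6 = 0 has moves stopped
LTS(Q): 7 reachable states
  n0 = rec X. (0\{a} + 0\{b} + 0\{a} + b.b.0)\{a} + b.a.b.b.0 + b.X has moves -b-> n0, -b-> n1, -b-> n2
  n1 = (b.0)\{a} has moves -b-> n3
  n2 = a.b.b.0 has moves -a-> n4
  n3 = 0\{a} has moves stopped
  n4 = b.b.0 has moves -b-> n5
  n5 = b.0 has moves -b-> n6
  n6 = 0 has moves stopped
Bisimilarity quotient blocks:
  B0 = {m0, n0}
  B1 = {m2, n2}
  B2 = {m4, n4}
  B3 = {m1, m5, n1, n5}
  B4 = {m3, m6, n3, n6}
m0 ∈ B0, n0 ∈ B0 → same block
Bisimilar ⇒ trace-equivalent.

traces(P) = traces(Q)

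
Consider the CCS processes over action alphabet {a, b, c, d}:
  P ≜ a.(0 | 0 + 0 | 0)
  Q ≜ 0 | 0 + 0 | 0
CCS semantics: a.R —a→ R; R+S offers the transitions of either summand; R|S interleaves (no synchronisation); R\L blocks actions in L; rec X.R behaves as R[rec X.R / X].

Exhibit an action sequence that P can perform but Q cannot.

a

Reachable graph of P (2 states):
  m0 = a.(0 | 0 + 0 | 0) ⊢ =a=> m1
  m1 = 0 | 0 + 0 | 0 ⊢ ·
Reachable graph of Q (1 states):
  n0 = 0 | 0 + 0 | 0 ⊢ ·
Trace ⟨a⟩ through P, begin at {m0}:
  step 1 (a): {m1}
  P completes σ.
Trace ⟨a⟩ through Q, begin at {n0}:
  step 1 (a): no successor for Q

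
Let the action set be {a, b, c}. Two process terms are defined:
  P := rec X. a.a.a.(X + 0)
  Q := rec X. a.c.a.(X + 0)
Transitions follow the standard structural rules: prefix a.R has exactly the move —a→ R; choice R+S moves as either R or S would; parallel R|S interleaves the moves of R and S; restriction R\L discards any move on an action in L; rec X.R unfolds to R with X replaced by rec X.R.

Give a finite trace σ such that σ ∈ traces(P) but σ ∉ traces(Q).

LTS(P): 4 reachable states
  u0 = rec X. a.a.a.(X + 0) :: ··a··> u1
  u1 = a.a.((rec X. a.a.a.(X + 0)) + 0) :: ··a··> u2
  u2 = a.((rec X. a.a.a.(X + 0)) + 0) :: ··a··> u3
  u3 = (rec X. a.a.a.(X + 0)) + 0 :: ··a··> u1
LTS(Q): 4 reachable states
  v0 = rec X. a.c.a.(X + 0) :: ··a··> v1
  v1 = c.a.((rec X. a.c.a.(X + 0)) + 0) :: ··c··> v2
  v2 = a.((rec X. a.c.a.(X + 0)) + 0) :: ··a··> v3
  v3 = (rec X. a.c.a.(X + 0)) + 0 :: ··a··> v1
Run σ = ⟨aa⟩ on P: start {u0}
  after a @ step 1: {u1}
  after a @ step 2: {u2}
  — P admits the full trace.
Run σ = ⟨aa⟩ on Q: start {v0}
  after a @ step 1: {v1}
  after a @ step 2: ∅ (Q stuck)

aa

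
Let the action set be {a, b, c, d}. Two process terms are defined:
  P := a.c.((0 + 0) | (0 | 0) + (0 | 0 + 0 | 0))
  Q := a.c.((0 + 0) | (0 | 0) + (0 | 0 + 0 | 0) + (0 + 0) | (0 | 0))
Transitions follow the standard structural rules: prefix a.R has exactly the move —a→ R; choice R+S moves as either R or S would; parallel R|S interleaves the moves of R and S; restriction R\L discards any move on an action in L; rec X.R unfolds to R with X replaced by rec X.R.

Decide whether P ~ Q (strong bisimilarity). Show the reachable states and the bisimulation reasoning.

YES

Reachable graph of P (3 states):
  p0 = a.c.((0 + 0) | (0 | 0) + (0 | 0 + 0 | 0)) :: ··a··> p1
  p1 = c.((0 + 0) | (0 | 0) + (0 | 0 + 0 | 0)) :: ··c··> p2
  p2 = (0 + 0) | (0 | 0) + (0 | 0 + 0 | 0) :: ·
Reachable graph of Q (3 states):
  q0 = a.c.((0 + 0) | (0 | 0) + (0 | 0 + 0 | 0) + (0 + 0) | (0 | 0)) :: ··a··> q1
  q1 = c.((0 + 0) | (0 | 0) + (0 | 0 + 0 | 0) + (0 + 0) | (0 | 0)) :: ··c··> q2
  q2 = (0 + 0) | (0 | 0) + (0 | 0 + 0 | 0) + (0 + 0) | (0 | 0) :: ·
Partition-refinement fixed point:
  B0 = {p0, q0}
  B1 = {p1, q1}
  B2 = {p2, q2}
p0 ∈ B0, q0 ∈ B0 → same block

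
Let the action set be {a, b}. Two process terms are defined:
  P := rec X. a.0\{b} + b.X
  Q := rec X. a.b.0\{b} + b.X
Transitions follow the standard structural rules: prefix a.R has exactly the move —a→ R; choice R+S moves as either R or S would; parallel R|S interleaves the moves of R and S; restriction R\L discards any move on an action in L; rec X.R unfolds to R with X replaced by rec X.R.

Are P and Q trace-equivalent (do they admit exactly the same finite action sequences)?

traces(P) ≠ traces(Q) — witness ⟨ab⟩

LTS(P): 2 reachable states
  s0 = rec X. a.0\{b} + b.X :: =a=> s1, =b=> s0
  s1 = 0\{b} :: (no moves)
LTS(Q): 3 reachable states
  t0 = rec X. a.b.0\{b} + b.X :: =a=> t1, =b=> t0
  t1 = b.0\{b} :: =b=> t2
  t2 = 0\{b} :: (no moves)
Trace ⟨ab⟩ through Q, begin at {t0}:
  step 1 (a): {t1}
  step 2 (b): {t2}
  — Q admits the full trace.
Trace ⟨ab⟩ through P, begin at {s0}:
  step 1 (a): {s1}
  step 2 (b): ∅  — P cannot continue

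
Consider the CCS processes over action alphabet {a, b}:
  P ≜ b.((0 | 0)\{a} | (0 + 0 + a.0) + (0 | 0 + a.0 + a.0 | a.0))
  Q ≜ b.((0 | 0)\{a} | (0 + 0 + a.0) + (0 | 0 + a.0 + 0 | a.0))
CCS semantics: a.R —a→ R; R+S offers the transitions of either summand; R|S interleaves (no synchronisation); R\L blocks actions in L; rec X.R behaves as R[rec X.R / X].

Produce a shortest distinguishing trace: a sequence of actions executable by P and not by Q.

Reachable graph of P (7 states):
  u0 = b.((0 | 0)\{a} | (0 + 0 + a.0) + (0 | 0 + a.0 + a.0 | a.0)) has moves ··b··> u1
  u1 = (0 | 0)\{a} | (0 + 0 + a.0) + (0 | 0 + a.0 + a.0 | a.0) has moves ··a··> u2, ··a··> u3, ··a··> u4, ··a··> u5
  u2 = (0 | 0)\{a} | 0 has moves stopped
  u3 = 0 has moves stopped
  u4 = 0 | a.0 has moves ··a··> u6
  u5 = a.0 | 0 has moves ··a··> u6
  u6 = 0 | 0 has moves stopped
Reachable graph of Q (5 states):
  v0 = b.((0 | 0)\{a} | (0 + 0 + a.0) + (0 | 0 + a.0 + 0 | a.0)) has moves ··b··> v1
  v1 = (0 | 0)\{a} | (0 + 0 + a.0) + (0 | 0 + a.0 + 0 | a.0) has moves ··a··> v2, ··a··> v3, ··a··> v4
  v2 = (0 | 0)\{a} | 0 has moves stopped
  v3 = 0 has moves stopped
  v4 = 0 | 0 has moves stopped
Executing baa from P (initial set {u0}):
  [1] b ⇒ {u1}
  [2] a ⇒ {u2, u3, u4, u5}
  [3] a ⇒ {u6}
  — P admits the full trace.
Executing baa from Q (initial set {v0}):
  [1] b ⇒ {v1}
  [2] a ⇒ {v2, v3, v4}
  [3] a ⇒ ∅  — Q cannot continue

baa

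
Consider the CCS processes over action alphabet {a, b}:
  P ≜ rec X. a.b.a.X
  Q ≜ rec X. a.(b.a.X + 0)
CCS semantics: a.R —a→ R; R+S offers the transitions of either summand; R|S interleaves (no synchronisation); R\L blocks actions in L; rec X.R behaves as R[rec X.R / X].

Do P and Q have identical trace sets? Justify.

trace-equivalent

Reachable graph of P (3 states):
  p0 = rec X. a.b.a.X → --a--▸ p1
  p1 = b.a.(rec X. a.b.a.X) → --b--▸ p2
  p2 = a.(rec X. a.b.a.X) → --a--▸ p0
Reachable graph of Q (3 states):
  q0 = rec X. a.(b.a.X + 0) → --a--▸ q1
  q1 = b.a.(rec X. a.(b.a.X + 0)) + 0 → --b--▸ q2
  q2 = a.(rec X. a.(b.a.X + 0)) → --a--▸ q0
Coarsest stable partition (strong bisimilarity classes):
  B0 = {p0, q0}
  B1 = {p1, q1}
  B2 = {p2, q2}
p0 ∈ B0, q0 ∈ B0 → same block
Bisimilar ⇒ trace-equivalent.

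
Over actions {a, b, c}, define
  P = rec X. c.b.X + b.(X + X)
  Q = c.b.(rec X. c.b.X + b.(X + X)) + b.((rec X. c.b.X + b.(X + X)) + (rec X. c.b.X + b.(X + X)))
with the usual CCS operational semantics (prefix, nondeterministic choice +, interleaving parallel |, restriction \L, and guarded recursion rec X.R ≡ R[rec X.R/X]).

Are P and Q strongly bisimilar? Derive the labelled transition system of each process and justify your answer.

Reachable graph of P (3 states):
  s0 = rec X. c.b.X + b.(X + X) has moves ··b··> s1, ··c··> s2
  s1 = (rec X. c.b.X + b.(X + X)) + (rec X. c.b.X + b.(X + X)) has moves ··b··> s1, ··c··> s2
  s2 = b.(rec X. c.b.X + b.(X + X)) has moves ··b··> s0
Reachable graph of Q (4 states):
  t0 = c.b.(rec X. c.b.X + b.(X + X)) + b.((rec X. c.b.X + b.(X + X)) + (rec X. c.b.X + b.(X + X))) has moves ··b··> t1, ··c··> t2
  t1 = (rec X. c.b.X + b.(X + X)) + (rec X. c.b.X + b.(X + X)) has moves ··b··> t1, ··c··> t2
  t2 = b.(rec X. c.b.X + b.(X + X)) has moves ··b··> t3
  t3 = rec X. c.b.X + b.(X + X) has moves ··b··> t1, ··c··> t2
Partition-refinement fixed point:
  B0 = {s0, s1, t0, t1, t3}
  B1 = {s2, t2}
s0 ∈ B0, t0 ∈ B0 → same block

bisimilar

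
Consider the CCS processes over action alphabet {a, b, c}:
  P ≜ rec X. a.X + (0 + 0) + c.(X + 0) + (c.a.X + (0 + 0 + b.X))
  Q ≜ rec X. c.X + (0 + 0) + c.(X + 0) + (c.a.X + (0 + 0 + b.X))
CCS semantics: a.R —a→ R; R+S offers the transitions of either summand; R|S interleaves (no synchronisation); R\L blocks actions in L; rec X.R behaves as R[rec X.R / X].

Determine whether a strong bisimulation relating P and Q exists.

P ≁ Q

Reachable graph of P (3 states):
  u0 = rec X. a.X + (0 + 0) + c.(X + 0) + (c.a.X + (0 + 0 + b.X)) has moves -a-> u0, -b-> u0, -c-> u1, -c-> u2
  u1 = (rec X. a.X + (0 + 0) + c.(X + 0) + (c.a.X + (0 + 0 + b.X))) + 0 has moves -a-> u0, -b-> u0, -c-> u1, -c-> u2
  u2 = a.(rec X. a.X + (0 + 0) + c.(X + 0) + (c.a.X + (0 + 0 + b.X))) has moves -a-> u0
Reachable graph of Q (3 states):
  v0 = rec X. c.X + (0 + 0) + c.(X + 0) + (c.a.X + (0 + 0 + b.X)) has moves -b-> v0, -c-> v0, -c-> v1, -c-> v2
  v1 = (rec X. c.X + (0 + 0) + c.(X + 0) + (c.a.X + (0 + 0 + b.X))) + 0 has moves -b-> v0, -c-> v0, -c-> v1, -c-> v2
  v2 = a.(rec X. c.X + (0 + 0) + c.(X + 0) + (c.a.X + (0 + 0 + b.X))) has moves -a-> v0
Coarsest stable partition (strong bisimilarity classes):
  B0 = {u0, u1}
  B1 = {u2}
  B2 = {v0, v1}
  B3 = {v2}
u0 ∈ B0, v0 ∈ B2 → different blocks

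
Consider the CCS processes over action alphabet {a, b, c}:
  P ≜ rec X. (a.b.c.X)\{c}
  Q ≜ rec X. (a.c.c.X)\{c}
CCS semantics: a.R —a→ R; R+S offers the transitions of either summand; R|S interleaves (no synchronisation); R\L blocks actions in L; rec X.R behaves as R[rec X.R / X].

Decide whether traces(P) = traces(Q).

P's transition system — 3 states:
  p0 = rec X. (a.b.c.X)\{c} ⊢ =a=> p1
  p1 = (b.c.(rec X. (a.b.c.X)\{c}))\{c} ⊢ =b=> p2
  p2 = (c.(rec X. (a.b.c.X)\{c}))\{c} ⊢ stopped
Q's transition system — 2 states:
  q0 = rec X. (a.c.c.X)\{c} ⊢ =a=> q1
  q1 = (c.c.(rec X. (a.c.c.X)\{c}))\{c} ⊢ stopped
Trace ⟨ab⟩ through P, begin at {p0}:
  after a @ step 1: {p1}
  after b @ step 2: {p2}
  P completes σ.
Trace ⟨ab⟩ through Q, begin at {q0}:
  after a @ step 1: {q1}
  after b @ step 2: ∅  — Q cannot continue

trace-distinct — witness ⟨ab⟩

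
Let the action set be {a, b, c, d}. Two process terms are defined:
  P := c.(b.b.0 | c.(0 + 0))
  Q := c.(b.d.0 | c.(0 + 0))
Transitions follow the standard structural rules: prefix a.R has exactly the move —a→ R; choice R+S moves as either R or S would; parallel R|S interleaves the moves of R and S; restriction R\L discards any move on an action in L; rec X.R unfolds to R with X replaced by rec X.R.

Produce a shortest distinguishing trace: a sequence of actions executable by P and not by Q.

P's transition system — 7 states:
  p0 = c.(b.b.0 | c.(0 + 0)) → —c→ p1
  p1 = b.b.0 | c.(0 + 0) → —b→ p2, —c→ p3
  p2 = b.0 | c.(0 + 0) → —b→ p4, —c→ p5
  p3 = b.b.0 | (0 + 0) → —b→ p5
  p4 = 0 | c.(0 + 0) → —c→ p6
  p5 = b.0 | (0 + 0) → —b→ p6
  p6 = 0 | (0 + 0) → ∅
Q's transition system — 7 states:
  q0 = c.(b.d.0 | c.(0 + 0)) → —c→ q1
  q1 = b.d.0 | c.(0 + 0) → —b→ q2, —c→ q3
  q2 = d.0 | c.(0 + 0) → —c→ q4, —d→ q5
  q3 = b.d.0 | (0 + 0) → —b→ q4
  q4 = d.0 | (0 + 0) → —d→ q6
  q5 = 0 | c.(0 + 0) → —c→ q6
  q6 = 0 | (0 + 0) → ∅
Trace ⟨cbb⟩ through P, begin at {p0}:
  [1] c ⇒ {p1}
  [2] b ⇒ {p2}
  [3] b ⇒ {p4}
  — P admits the full trace.
Trace ⟨cbb⟩ through Q, begin at {q0}:
  [1] c ⇒ {q1}
  [2] b ⇒ {q2}
  [3] b ⇒ no successor for Q

cbb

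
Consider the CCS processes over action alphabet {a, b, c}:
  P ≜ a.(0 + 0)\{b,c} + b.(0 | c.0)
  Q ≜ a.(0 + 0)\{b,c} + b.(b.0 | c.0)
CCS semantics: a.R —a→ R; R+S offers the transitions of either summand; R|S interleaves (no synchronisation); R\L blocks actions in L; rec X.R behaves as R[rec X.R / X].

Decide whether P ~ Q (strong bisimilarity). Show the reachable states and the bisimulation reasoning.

P's transition system — 4 states:
  u0 = a.(0 + 0)\{b,c} + b.(0 | c.0) :: --a--▸ u1, --b--▸ u2
  u1 = (0 + 0)\{b,c} :: ∅
  u2 = 0 | c.0 :: --c--▸ u3
  u3 = 0 | 0 :: ∅
Q's transition system — 6 states:
  v0 = a.(0 + 0)\{b,c} + b.(b.0 | c.0) :: --a--▸ v1, --b--▸ v2
  v1 = (0 + 0)\{b,c} :: ∅
  v2 = b.0 | c.0 :: --b--▸ v3, --c--▸ v4
  v3 = 0 | c.0 :: --c--▸ v5
  v4 = b.0 | 0 :: --b--▸ v5
  v5 = 0 | 0 :: ∅
Coarsest stable partition (strong bisimilarity classes):
  B0 = {u0}
  B1 = {u2, v3}
  B2 = {u1, u3, v1, v5}
  B3 = {v0}
  B4 = {v2}
  B5 = {v4}
u0 ∈ B0, v0 ∈ B3 → different blocks

not bisimilar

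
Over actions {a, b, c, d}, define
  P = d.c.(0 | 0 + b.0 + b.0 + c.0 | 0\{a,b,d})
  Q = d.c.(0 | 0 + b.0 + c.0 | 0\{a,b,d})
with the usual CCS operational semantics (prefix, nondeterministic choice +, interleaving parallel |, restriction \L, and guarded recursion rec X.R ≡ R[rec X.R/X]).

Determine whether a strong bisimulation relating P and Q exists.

bisimilar

P's transition system — 5 states:
  s0 = d.c.(0 | 0 + b.0 + b.0 + c.0 | 0\{a,b,d}) ⊢ —d→ s1
  s1 = c.(0 | 0 + b.0 + b.0 + c.0 | 0\{a,b,d}) ⊢ —c→ s2
  s2 = 0 | 0 + b.0 + b.0 + c.0 | 0\{a,b,d} ⊢ —b→ s3, —c→ s4
  s3 = 0 ⊢ ∅
  s4 = 0 | 0\{a,b,d} ⊢ ∅
Q's transition system — 5 states:
  t0 = d.c.(0 | 0 + b.0 + c.0 | 0\{a,b,d}) ⊢ —d→ t1
  t1 = c.(0 | 0 + b.0 + c.0 | 0\{a,b,d}) ⊢ —c→ t2
  t2 = 0 | 0 + b.0 + c.0 | 0\{a,b,d} ⊢ —b→ t3, —c→ t4
  t3 = 0 ⊢ ∅
  t4 = 0 | 0\{a,b,d} ⊢ ∅
Coarsest stable partition (strong bisimilarity classes):
  B0 = {s0, t0}
  B1 = {s1, t1}
  B2 = {s2, t2}
  B3 = {s3, s4, t3, t4}
s0 ∈ B0, t0 ∈ B0 → same block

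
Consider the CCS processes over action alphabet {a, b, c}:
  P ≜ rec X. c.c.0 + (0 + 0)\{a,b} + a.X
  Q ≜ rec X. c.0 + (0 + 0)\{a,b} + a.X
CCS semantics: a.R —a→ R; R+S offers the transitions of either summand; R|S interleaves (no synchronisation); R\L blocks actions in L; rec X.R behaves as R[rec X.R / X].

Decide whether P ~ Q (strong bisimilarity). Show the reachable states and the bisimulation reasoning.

Reachable graph of P (3 states):
  m0 = rec X. c.c.0 + (0 + 0)\{a,b} + a.X :: —a→ m0, —c→ m1
  m1 = c.0 :: —c→ m2
  m2 = 0 :: ·
Reachable graph of Q (2 states):
  n0 = rec X. c.0 + (0 + 0)\{a,b} + a.X :: —a→ n0, —c→ n1
  n1 = 0 :: ·
Partition-refinement fixed point:
  B0 = {m0}
  B1 = {m1}
  B2 = {m2, n1}
  B3 = {n0}
m0 ∈ B0, n0 ∈ B3 → different blocks

not bisimilar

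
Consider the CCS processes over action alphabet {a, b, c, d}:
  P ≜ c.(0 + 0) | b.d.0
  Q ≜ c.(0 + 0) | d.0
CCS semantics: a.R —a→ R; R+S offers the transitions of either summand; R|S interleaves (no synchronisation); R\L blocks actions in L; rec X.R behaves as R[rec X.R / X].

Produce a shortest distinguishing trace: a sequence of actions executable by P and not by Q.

b

P's transition system — 6 states:
  m0 = c.(0 + 0) | b.d.0 | —b→ m1, —c→ m2
  m1 = c.(0 + 0) | d.0 | —c→ m3, —d→ m4
  m2 = (0 + 0) | b.d.0 | —b→ m3
  m3 = (0 + 0) | d.0 | —d→ m5
  m4 = c.(0 + 0) | 0 | —c→ m5
  m5 = (0 + 0) | 0 | (no moves)
Q's transition system — 4 states:
  n0 = c.(0 + 0) | d.0 | —c→ n1, —d→ n2
  n1 = (0 + 0) | d.0 | —d→ n3
  n2 = c.(0 + 0) | 0 | —c→ n3
  n3 = (0 + 0) | 0 | (no moves)
Executing b from P (initial set {m0}):
  after b @ step 1: {m1}
  P completes σ.
Executing b from Q (initial set {n0}):
  after b @ step 1: ∅  — Q cannot continue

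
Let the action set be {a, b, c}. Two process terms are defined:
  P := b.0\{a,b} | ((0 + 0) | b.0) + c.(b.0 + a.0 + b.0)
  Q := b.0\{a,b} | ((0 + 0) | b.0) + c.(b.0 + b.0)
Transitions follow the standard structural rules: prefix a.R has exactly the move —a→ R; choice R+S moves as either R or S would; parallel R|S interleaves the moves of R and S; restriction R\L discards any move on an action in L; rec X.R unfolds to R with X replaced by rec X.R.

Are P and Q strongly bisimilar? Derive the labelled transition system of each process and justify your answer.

LTS(P): 6 reachable states
  s0 = b.0\{a,b} | ((0 + 0) | b.0) + c.(b.0 + a.0 + b.0) :: —b→ s1, —b→ s2, —c→ s3
  s1 = 0\{a,b} | ((0 + 0) | b.0) :: —b→ s4
  s2 = b.0\{a,b} | ((0 + 0) | 0) :: —b→ s4
  s3 = b.0 + a.0 + b.0 :: —a→ s5, —b→ s5
  s4 = 0\{a,b} | ((0 + 0) | 0) :: ∅
  s5 = 0 :: ∅
LTS(Q): 6 reachable states
  t0 = b.0\{a,b} | ((0 + 0) | b.0) + c.(b.0 + b.0) :: —b→ t1, —b→ t2, —c→ t3
  t1 = 0\{a,b} | ((0 + 0) | b.0) :: —b→ t4
  t2 = b.0\{a,b} | ((0 + 0) | 0) :: —b→ t4
  t3 = b.0 + b.0 :: —b→ t5
  t4 = 0\{a,b} | ((0 + 0) | 0) :: ∅
  t5 = 0 :: ∅
Partition-refinement fixed point:
  B0 = {s0}
  B1 = {s1, s2, t1, t2, t3}
  B2 = {s4, s5, t4, t5}
  B3 = {s3}
  B4 = {t0}
s0 ∈ B0, t0 ∈ B4 → different blocks

NO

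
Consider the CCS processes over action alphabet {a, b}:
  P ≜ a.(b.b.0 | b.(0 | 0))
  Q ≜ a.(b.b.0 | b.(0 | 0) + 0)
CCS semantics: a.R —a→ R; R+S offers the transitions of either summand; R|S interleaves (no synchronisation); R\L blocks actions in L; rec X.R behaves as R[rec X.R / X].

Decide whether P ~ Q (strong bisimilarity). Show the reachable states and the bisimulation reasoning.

Reachable graph of P (7 states):
  m0 = a.(b.b.0 | b.(0 | 0)) has moves ··a··> m1
  m1 = b.b.0 | b.(0 | 0) has moves ··b··> m2, ··b··> m3
  m2 = b.0 | b.(0 | 0) has moves ··b··> m4, ··b··> m5
  m3 = b.b.0 | (0 | 0) has moves ··b··> m5
  m4 = 0 | b.(0 | 0) has moves ··b··> m6
  m5 = b.0 | (0 | 0) has moves ··b··> m6
  m6 = 0 | (0 | 0) has moves (no moves)
Reachable graph of Q (7 states):
  n0 = a.(b.b.0 | b.(0 | 0) + 0) has moves ··a··> n1
  n1 = b.b.0 | b.(0 | 0) + 0 has moves ··b··> n2, ··b··> n3
  n2 = b.0 | b.(0 | 0) has moves ··b··> n4, ··b··> n5
  n3 = b.b.0 | (0 | 0) has moves ··b··> n5
  n4 = 0 | b.(0 | 0) has moves ··b··> n6
  n5 = b.0 | (0 | 0) has moves ··b··> n6
  n6 = 0 | (0 | 0) has moves (no moves)
Partition-refinement fixed point:
  B0 = {m0, n0}
  B1 = {m1, n1}
  B2 = {m2, m3, n2, n3}
  B3 = {m4, m5, n4, n5}
  B4 = {m6, n6}
m0 ∈ B0, n0 ∈ B0 → same block

bisimilar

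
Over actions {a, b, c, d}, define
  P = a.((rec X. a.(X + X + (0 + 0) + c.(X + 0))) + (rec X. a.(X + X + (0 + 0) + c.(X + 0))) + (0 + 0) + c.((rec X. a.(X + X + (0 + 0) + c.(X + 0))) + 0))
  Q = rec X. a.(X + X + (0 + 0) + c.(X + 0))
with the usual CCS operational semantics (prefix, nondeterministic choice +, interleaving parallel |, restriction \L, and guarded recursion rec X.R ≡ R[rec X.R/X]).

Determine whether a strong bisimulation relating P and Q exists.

P's transition system — 3 states:
  u0 = a.((rec X. a.(X + X + (0 + 0) + c.(X + 0))) + (rec X. a.(X + X + (0 + 0) + c.(X + 0))) + (0 + 0) + c.((rec X. a.(X + X + (0 + 0) + c.(X + 0))) + 0)) has moves =a=> u1
  u1 = (rec X. a.(X + X + (0 + 0) + c.(X + 0))) + (rec X. a.(X + X + (0 + 0) + c.(X + 0))) + (0 + 0) + c.((rec X. a.(X + X + (0 + 0) + c.(X + 0))) + 0) has moves =a=> u1, =c=> u2
  u2 = (rec X. a.(X + X + (0 + 0) + c.(X + 0))) + 0 has moves =a=> u1
Q's transition system — 3 states:
  v0 = rec X. a.(X + X + (0 + 0) + c.(X + 0)) has moves =a=> v1
  v1 = (rec X. a.(X + X + (0 + 0) + c.(X + 0))) + (rec X. a.(X + X + (0 + 0) + c.(X + 0))) + (0 + 0) + c.((rec X. a.(X + X + (0 + 0) + c.(X + 0))) + 0) has moves =a=> v1, =c=> v2
  v2 = (rec X. a.(X + X + (0 + 0) + c.(X + 0))) + 0 has moves =a=> v1
Bisimilarity quotient blocks:
  B0 = {u0, u2, v0, v2}
  B1 = {u1, v1}
u0 ∈ B0, v0 ∈ B0 → same block

bisimilar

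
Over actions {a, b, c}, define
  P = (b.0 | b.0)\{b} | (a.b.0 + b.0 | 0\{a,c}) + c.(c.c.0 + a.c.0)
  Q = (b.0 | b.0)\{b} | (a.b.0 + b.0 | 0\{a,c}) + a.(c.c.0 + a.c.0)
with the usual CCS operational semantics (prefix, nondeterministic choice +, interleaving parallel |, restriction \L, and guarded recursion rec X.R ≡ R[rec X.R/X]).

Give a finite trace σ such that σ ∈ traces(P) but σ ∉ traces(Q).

c

P's transition system — 7 states:
  m0 = (b.0 | b.0)\{b} | (a.b.0 + b.0 | 0\{a,c}) + c.(c.c.0 + a.c.0) ⊢ ··a··> m1, ··b··> m2, ··c··> m3
  m1 = (b.0 | b.0)\{b} | b.0 ⊢ ··b··> m4
  m2 = (b.0 | b.0)\{b} | (0 | 0\{a,c}) ⊢ ·
  m3 = c.c.0 + a.c.0 ⊢ ··a··> m5, ··c··> m5
  m4 = (b.0 | b.0)\{b} | 0 ⊢ ·
  m5 = c.0 ⊢ ··c··> m6
  m6 = 0 ⊢ ·
Q's transition system — 7 states:
  n0 = (b.0 | b.0)\{b} | (a.b.0 + b.0 | 0\{a,c}) + a.(c.c.0 + a.c.0) ⊢ ··a··> n1, ··a··> n2, ··b··> n3
  n1 = (b.0 | b.0)\{b} | b.0 ⊢ ··b··> n4
  n2 = c.c.0 + a.c.0 ⊢ ··a··> n5, ··c··> n5
  n3 = (b.0 | b.0)\{b} | (0 | 0\{a,c}) ⊢ ·
  n4 = (b.0 | b.0)\{b} | 0 ⊢ ·
  n5 = c.0 ⊢ ··c··> n6
  n6 = 0 ⊢ ·
Executing c from P (initial set {m0}):
  step 1 (c): {m3}
  ✓ P
Executing c from Q (initial set {n0}):
  step 1 (c): no successor for Q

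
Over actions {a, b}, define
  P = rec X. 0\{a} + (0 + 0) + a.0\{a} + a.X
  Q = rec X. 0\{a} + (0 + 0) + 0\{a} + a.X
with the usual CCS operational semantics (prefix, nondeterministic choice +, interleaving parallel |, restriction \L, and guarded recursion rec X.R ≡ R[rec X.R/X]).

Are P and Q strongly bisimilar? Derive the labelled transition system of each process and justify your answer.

LTS(P): 2 reachable states
  p0 = rec X. 0\{a} + (0 + 0) + a.0\{a} + a.X :: --a--▸ p0, --a--▸ p1
  p1 = 0\{a} :: deadlocked
LTS(Q): 1 reachable states
  q0 = rec X. 0\{a} + (0 + 0) + 0\{a} + a.X :: --a--▸ q0
Bisimilarity quotient blocks:
  B0 = {p0}
  B1 = {p1}
  B2 = {q0}
p0 ∈ B0, q0 ∈ B2 → different blocks

not bisimilar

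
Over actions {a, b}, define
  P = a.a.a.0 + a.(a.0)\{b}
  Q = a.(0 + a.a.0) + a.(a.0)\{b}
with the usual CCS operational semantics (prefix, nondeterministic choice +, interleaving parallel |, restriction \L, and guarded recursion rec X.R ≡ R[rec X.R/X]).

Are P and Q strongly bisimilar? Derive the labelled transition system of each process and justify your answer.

Reachable graph of P (6 states):
  s0 = a.a.a.0 + a.(a.0)\{b} :: ··a··> s1, ··a··> s2
  s1 = (a.0)\{b} :: ··a··> s3
  s2 = a.a.0 :: ··a··> s4
  s3 = 0\{b} :: ∅
  s4 = a.0 :: ··a··> s5
  s5 = 0 :: ∅
Reachable graph of Q (6 states):
  t0 = a.(0 + a.a.0) + a.(a.0)\{b} :: ··a··> t1, ··a··> t2
  t1 = (a.0)\{b} :: ··a··> t3
  t2 = 0 + a.a.0 :: ··a··> t4
  t3 = 0\{b} :: ∅
  t4 = a.0 :: ··a··> t5
  t5 = 0 :: ∅
Coarsest stable partition (strong bisimilarity classes):
  B0 = {s0, t0}
  B1 = {s1, s4, t1, t4}
  B2 = {s3, s5, t3, t5}
  B3 = {s2, t2}
s0 ∈ B0, t0 ∈ B0 → same block

P ~ Q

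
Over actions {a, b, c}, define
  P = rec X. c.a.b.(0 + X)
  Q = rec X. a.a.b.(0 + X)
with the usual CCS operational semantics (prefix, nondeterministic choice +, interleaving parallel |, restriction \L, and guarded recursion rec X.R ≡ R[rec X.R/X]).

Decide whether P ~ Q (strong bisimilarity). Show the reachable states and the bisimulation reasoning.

LTS(P): 4 reachable states
  s0 = rec X. c.a.b.(0 + X) :: ··c··> s1
  s1 = a.b.(0 + (rec X. c.a.b.(0 + X))) :: ··a··> s2
  s2 = b.(0 + (rec X. c.a.b.(0 + X))) :: ··b··> s3
  s3 = 0 + (rec X. c.a.b.(0 + X)) :: ··c··> s1
LTS(Q): 4 reachable states
  t0 = rec X. a.a.b.(0 + X) :: ··a··> t1
  t1 = a.b.(0 + (rec X. a.a.b.(0 + X))) :: ··a··> t2
  t2 = b.(0 + (rec X. a.a.b.(0 + X))) :: ··b··> t3
  t3 = 0 + (rec X. a.a.b.(0 + X)) :: ··a··> t1
Partition-refinement fixed point:
  B0 = {s0, s3}
  B1 = {s1}
  B2 = {s2}
  B3 = {t0, t3}
  B4 = {t1}
  B5 = {t2}
s0 ∈ B0, t0 ∈ B3 → different blocks

P ≁ Q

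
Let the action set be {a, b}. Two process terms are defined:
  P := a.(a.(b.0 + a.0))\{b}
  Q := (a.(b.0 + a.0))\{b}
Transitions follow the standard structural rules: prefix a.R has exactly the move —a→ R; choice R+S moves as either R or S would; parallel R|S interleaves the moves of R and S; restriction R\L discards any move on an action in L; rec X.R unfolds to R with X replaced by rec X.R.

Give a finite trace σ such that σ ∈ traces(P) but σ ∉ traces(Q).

aaa

LTS(P): 4 reachable states
  p0 = a.(a.(b.0 + a.0))\{b} has moves -a-> p1
  p1 = (a.(b.0 + a.0))\{b} has moves -a-> p2
  p2 = (b.0 + a.0)\{b} has moves -a-> p3
  p3 = 0\{b} has moves stopped
LTS(Q): 3 reachable states
  q0 = (a.(b.0 + a.0))\{b} has moves -a-> q1
  q1 = (b.0 + a.0)\{b} has moves -a-> q2
  q2 = 0\{b} has moves stopped
Executing aaa from P (initial set {p0}):
  step 1 (a): {p1}
  step 2 (a): {p2}
  step 3 (a): {p3}
  P completes σ.
Executing aaa from Q (initial set {q0}):
  step 1 (a): {q1}
  step 2 (a): {q2}
  step 3 (a): ∅  — Q cannot continue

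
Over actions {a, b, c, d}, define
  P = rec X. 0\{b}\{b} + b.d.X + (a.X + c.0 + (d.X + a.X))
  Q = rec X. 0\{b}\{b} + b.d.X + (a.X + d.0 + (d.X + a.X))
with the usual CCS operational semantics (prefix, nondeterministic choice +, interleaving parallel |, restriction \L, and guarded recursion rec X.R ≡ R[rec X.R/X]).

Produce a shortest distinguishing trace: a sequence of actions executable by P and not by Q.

c

LTS(P): 3 reachable states
  s0 = rec X. 0\{b}\{b} + b.d.X + (a.X + c.0 + (d.X + a.X)) :: -a-> s0, -b-> s1, -c-> s2, -d-> s0
  s1 = d.(rec X. 0\{b}\{b} + b.d.X + (a.X + c.0 + (d.X + a.X))) :: -d-> s0
  s2 = 0 :: ∅
LTS(Q): 3 reachable states
  t0 = rec X. 0\{b}\{b} + b.d.X + (a.X + d.0 + (d.X + a.X)) :: -a-> t0, -b-> t1, -d-> t0, -d-> t2
  t1 = d.(rec X. 0\{b}\{b} + b.d.X + (a.X + d.0 + (d.X + a.X))) :: -d-> t0
  t2 = 0 :: ∅
Trace ⟨c⟩ through P, begin at {s0}:
  after c @ step 1: {s2}
  ✓ P
Trace ⟨c⟩ through Q, begin at {t0}:
  after c @ step 1: ∅  — Q cannot continue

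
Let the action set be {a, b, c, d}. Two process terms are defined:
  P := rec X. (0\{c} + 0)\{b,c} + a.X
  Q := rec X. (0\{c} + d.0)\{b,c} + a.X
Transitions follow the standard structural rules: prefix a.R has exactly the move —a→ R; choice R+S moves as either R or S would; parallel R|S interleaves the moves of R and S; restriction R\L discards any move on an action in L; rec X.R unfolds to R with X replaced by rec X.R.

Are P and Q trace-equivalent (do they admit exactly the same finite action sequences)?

LTS(P): 1 reachable states
  s0 = rec X. (0\{c} + 0)\{b,c} + a.X | -a-> s0
LTS(Q): 2 reachable states
  t0 = rec X. (0\{c} + d.0)\{b,c} + a.X | -a-> t0, -d-> t1
  t1 = 0\{b,c} | (no moves)
Run σ = ⟨d⟩ on Q: start {t0}
  step 1 (d): {t1}
  — Q admits the full trace.
Run σ = ⟨d⟩ on P: start {s0}
  step 1 (d): no successor for P

traces(P) ≠ traces(Q) — witness ⟨d⟩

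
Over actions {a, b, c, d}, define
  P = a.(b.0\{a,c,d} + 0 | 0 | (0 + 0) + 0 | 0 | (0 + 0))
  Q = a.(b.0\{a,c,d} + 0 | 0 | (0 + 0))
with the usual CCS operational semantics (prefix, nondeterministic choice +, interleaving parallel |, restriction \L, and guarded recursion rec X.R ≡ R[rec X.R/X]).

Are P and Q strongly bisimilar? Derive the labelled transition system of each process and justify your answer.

bisimilar

Reachable graph of P (3 states):
  p0 = a.(b.0\{a,c,d} + 0 | 0 | (0 + 0) + 0 | 0 | (0 + 0)) ⊢ —a→ p1
  p1 = b.0\{a,c,d} + 0 | 0 | (0 + 0) + 0 | 0 | (0 + 0) ⊢ —b→ p2
  p2 = 0\{a,c,d} ⊢ (no moves)
Reachable graph of Q (3 states):
  q0 = a.(b.0\{a,c,d} + 0 | 0 | (0 + 0)) ⊢ —a→ q1
  q1 = b.0\{a,c,d} + 0 | 0 | (0 + 0) ⊢ —b→ q2
  q2 = 0\{a,c,d} ⊢ (no moves)
Coarsest stable partition (strong bisimilarity classes):
  B0 = {p0, q0}
  B1 = {p1, q1}
  B2 = {p2, q2}
p0 ∈ B0, q0 ∈ B0 → same block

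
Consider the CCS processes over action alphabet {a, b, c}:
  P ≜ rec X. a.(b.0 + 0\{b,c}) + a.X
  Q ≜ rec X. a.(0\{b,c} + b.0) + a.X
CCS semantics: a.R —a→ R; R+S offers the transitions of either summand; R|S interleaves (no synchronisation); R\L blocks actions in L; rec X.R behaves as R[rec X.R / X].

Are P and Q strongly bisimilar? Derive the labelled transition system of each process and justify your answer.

bisimilar

LTS(P): 3 reachable states
  u0 = rec X. a.(b.0 + 0\{b,c}) + a.X :: =a=> u0, =a=> u1
  u1 = b.0 + 0\{b,c} :: =b=> u2
  u2 = 0 :: (no moves)
LTS(Q): 3 reachable states
  v0 = rec X. a.(0\{b,c} + b.0) + a.X :: =a=> v0, =a=> v1
  v1 = 0\{b,c} + b.0 :: =b=> v2
  v2 = 0 :: (no moves)
Coarsest stable partition (strong bisimilarity classes):
  B0 = {u0, v0}
  B1 = {u1, v1}
  B2 = {u2, v2}
u0 ∈ B0, v0 ∈ B0 → same block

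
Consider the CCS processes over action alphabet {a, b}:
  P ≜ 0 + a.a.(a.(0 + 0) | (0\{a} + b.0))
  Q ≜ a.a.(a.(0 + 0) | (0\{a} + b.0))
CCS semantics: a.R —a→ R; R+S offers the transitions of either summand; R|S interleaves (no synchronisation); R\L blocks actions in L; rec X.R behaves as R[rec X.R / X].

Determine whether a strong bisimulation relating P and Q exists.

Reachable graph of P (6 states):
  p0 = 0 + a.a.(a.(0 + 0) | (0\{a} + b.0)) | --a--▸ p1
  p1 = a.(a.(0 + 0) | (0\{a} + b.0)) | --a--▸ p2
  p2 = a.(0 + 0) | (0\{a} + b.0) | --a--▸ p3, --b--▸ p4
  p3 = (0 + 0) | (0\{a} + b.0) | --b--▸ p5
  p4 = a.(0 + 0) | 0 | --a--▸ p5
  p5 = (0 + 0) | 0 | ·
Reachable graph of Q (6 states):
  q0 = a.a.(a.(0 + 0) | (0\{a} + b.0)) | --a--▸ q1
  q1 = a.(a.(0 + 0) | (0\{a} + b.0)) | --a--▸ q2
  q2 = a.(0 + 0) | (0\{a} + b.0) | --a--▸ q3, --b--▸ q4
  q3 = (0 + 0) | (0\{a} + b.0) | --b--▸ q5
  q4 = a.(0 + 0) | 0 | --a--▸ q5
  q5 = (0 + 0) | 0 | ·
Partition-refinement fixed point:
  B0 = {p0, q0}
  B1 = {p1, q1}
  B2 = {p2, q2}
  B3 = {p3, q3}
  B4 = {p5, q5}
  B5 = {p4, q4}
p0 ∈ B0, q0 ∈ B0 → same block

P ~ Q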